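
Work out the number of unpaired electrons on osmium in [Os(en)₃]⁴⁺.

Ligand charges: ethylenediamine is neutral. With an overall charge of +4 the osmium centre must be in the +4 oxidation state.
Os sits in group 8, so the d-electron count is 8 − 4 = 4.
Counting donor atoms: 3×ethylenediamine (bidentate) → 6 donors. Coordination number = 6.
The spin state decides the count: a 5d ion has a large Δₒ and is invariably low-spin.
An octahedral low-spin d⁴ ion is t₂g⁴e_g⁰, giving 2 unpaired electrons.

2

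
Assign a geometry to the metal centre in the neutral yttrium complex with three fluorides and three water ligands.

Summing ligand charges against the 0 overall charge gives an oxidation state of +3 for yttrium.
Y sits in group 3, so the d-electron count is 3 − 3 = 0.
With 6 monodentate ligands the coordination number is 6.
Six donors around a single metal centre give an octahedral coordination sphere.

octahedral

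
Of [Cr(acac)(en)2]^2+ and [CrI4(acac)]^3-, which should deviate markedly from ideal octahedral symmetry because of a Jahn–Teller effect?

[CrI4(acac)]^3-

[Cr(acac)(en)2]^2+: Summing ligand charges against the +2 overall charge gives an oxidation state of +3 for chromium. Chromium is a group-6 element; Cr(III) is therefore d³. The d³ configuration leaves the e_g set evenly filled (or empty) — no strong Jahn–Teller driving force.
[CrI4(acac)]^3-: Ligand charges: each iodide is −1; each acetylacetonate is −1. With an overall charge of −3 the chromium centre must be in the +2 oxidation state. Group 6 minus oxidation state 2 gives a d⁴ configuration. Acetylacetonate and iodide are weak-field ligands for a first-row metal, so the complex is high-spin. The t₂g³e_g¹ (high-spin) configuration has an unevenly filled e_g set; the Jahn–Teller theorem predicts a tetragonal distortion (typically axial elongation) to lift the degeneracy.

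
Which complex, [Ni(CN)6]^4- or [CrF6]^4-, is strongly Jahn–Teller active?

[CrF6]^4-

[Ni(CN)6]^4-: Each cyanide is −1; balancing the −4 overall charge requires Ni(II). Group 10 minus oxidation state 2 gives a d⁸ configuration. The d⁸ configuration leaves the e_g set evenly filled (or empty) — no strong Jahn–Teller driving force.
[CrF6]^4-: Each fluoride is −1; balancing the −4 overall charge requires Cr(II). Cr sits in group 6, so the d-electron count is 6 − 2 = 4. Fluoride is a weak-field ligand for a first-row metal, so the complex is high-spin. The t₂g³e_g¹ (high-spin) configuration has an unevenly filled e_g set; the Jahn–Teller theorem predicts a tetragonal distortion (typically axial elongation) to lift the degeneracy.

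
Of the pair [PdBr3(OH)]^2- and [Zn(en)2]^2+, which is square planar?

For [PdBr3(OH)]^2-: Each bromide is −1; each hydroxide is −1; balancing the −2 overall charge requires Pd(II). Palladium is a group-10 element; Pd(II) is therefore d⁸. A 4d d⁸ ion has a large crystal-field splitting; square planar leaves the high-energy d_{x²−y²} orbital empty and maximises CFSE. → square planar.
For [Zn(en)2]^2+: Ethylenediamine is neutral; balancing the +2 overall charge requires Zn(II). Zinc is a group-12 element; Zn(II) is therefore d¹⁰. A d¹⁰ ion has no crystal-field stabilisation preference between square planar and tetrahedral, so four ligands adopt the sterically favoured tetrahedral geometry. → tetrahedral.

[PdBr3(OH)]^2-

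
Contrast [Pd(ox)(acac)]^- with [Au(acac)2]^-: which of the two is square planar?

For [Pd(ox)(acac)]^-: Each oxalate is −2; each acetylacetonate is −1; balancing the −1 overall charge requires Pd(II). Group 10 minus oxidation state 2 gives a d⁸ configuration. A 4d d⁸ ion has a large crystal-field splitting; square planar leaves the high-energy d_{x²−y²} orbital empty and maximises CFSE. → square planar.
For [Au(acac)2]^-: Each acetylacetonate is −1; balancing the −1 overall charge requires Au(I). Group 11 minus oxidation state 1 gives a d¹⁰ configuration. A d¹⁰ ion has no crystal-field stabilisation preference between square planar and tetrahedral, so four ligands adopt the sterically favoured tetrahedral geometry. → tetrahedral.

[Pd(ox)(acac)]^-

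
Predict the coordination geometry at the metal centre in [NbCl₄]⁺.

tetrahedral

Summing ligand charges against the +1 overall charge gives an oxidation state of +5 for niobium.
Niobium is a group-5 element; Nb(V) is therefore d⁰.
Coordination number: 4.
A d⁰ ion has no crystal-field stabilisation preference between square planar and tetrahedral, so four ligands adopt the sterically favoured tetrahedral geometry.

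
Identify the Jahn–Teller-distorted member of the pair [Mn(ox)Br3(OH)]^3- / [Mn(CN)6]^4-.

[Mn(ox)Br3(OH)]^3-

[Mn(ox)Br3(OH)]^3-: Summing ligand charges against the −3 overall charge gives an oxidation state of +3 for manganese. Manganese is a group-7 element; Mn(III) is therefore d⁴. Bromide, hydroxide, and oxalate are weak-field ligands for a first-row metal, so the complex is high-spin. The t₂g³e_g¹ (high-spin) configuration has an unevenly filled e_g set; the Jahn–Teller theorem predicts a tetragonal distortion (typically axial elongation) to lift the degeneracy.
[Mn(CN)6]^4-: Each cyanide is −1; balancing the −4 overall charge requires Mn(II). Manganese is a group-7 element; Mn(II) is therefore d⁵. Cyanide is a strong-field ligand (high in the spectrochemical series) for a first-row metal, so the complex is low-spin. The d⁵ configuration leaves the e_g set evenly filled (or empty) — no strong Jahn–Teller driving force.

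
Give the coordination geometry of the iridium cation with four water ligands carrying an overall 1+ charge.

Water is neutral; balancing the +1 overall charge requires Ir(I).
Group 9 minus oxidation state 1 gives a d⁸ configuration.
Coordination number: 4.
A 5d d⁸ ion has a large crystal-field splitting; square planar leaves the high-energy d_{x²−y²} orbital empty and maximises CFSE.

square planar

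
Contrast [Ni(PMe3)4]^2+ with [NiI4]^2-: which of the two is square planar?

[Ni(PMe3)4]^2+

For [Ni(PMe3)4]^2+: Ligand charges: trimethylphosphine is neutral. With an overall charge of +2 the nickel centre must be in the +2 oxidation state. Nickel is a group-10 element; Ni(II) is therefore d⁸. Trimethylphosphine is a strong-field ligand (high in the spectrochemical series). A 3d d⁸ ion with strong-field ligands gains enough CFSE to favour square planar over tetrahedral. → square planar.
For [NiI4]^2-: Summing ligand charges against the −2 overall charge gives an oxidation state of +2 for nickel. Group 10 minus oxidation state 2 gives a d⁸ configuration. Iodide is a weak-field ligand. With weak-field ligands the CFSE gain from square planar is small, so a 3d d⁸ ion takes the sterically preferred tetrahedral geometry. → tetrahedral.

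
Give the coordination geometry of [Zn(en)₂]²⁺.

Ethylenediamine is neutral; balancing the +2 overall charge requires Zn(II).
Zinc is a group-12 element; Zn(II) is therefore d¹⁰.
Counting donor atoms: 2×ethylenediamine (bidentate) → 4 donors. Coordination number = 4.
A d¹⁰ ion has no crystal-field stabilisation preference between square planar and tetrahedral, so four ligands adopt the sterically favoured tetrahedral geometry.

tetrahedral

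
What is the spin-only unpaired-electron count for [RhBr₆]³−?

Ligand charges: each bromide is −1. With an overall charge of −3 the rhodium centre must be in the +3 oxidation state.
Rhodium is a group-9 element; Rh(III) is therefore d⁶.
The spin state decides the count: a 4d ion has a large Δₒ and is invariably low-spin.
An octahedral low-spin d⁶ ion is t₂g⁶e_g⁰, giving 0 unpaired electrons.

0 unpaired electrons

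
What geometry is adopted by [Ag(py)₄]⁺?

Pyridine is neutral; balancing the +1 overall charge requires Ag(I).
Ag sits in group 11, so the d-electron count is 11 − 1 = 10.
With 4 monodentate ligands the coordination number is 4.
A d¹⁰ ion has no crystal-field stabilisation preference between square planar and tetrahedral, so four ligands adopt the sterically favoured tetrahedral geometry.

tetrahedral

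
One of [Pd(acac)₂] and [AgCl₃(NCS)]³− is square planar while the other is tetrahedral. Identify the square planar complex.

For [Pd(acac)₂]: Each acetylacetonate is −1; balancing the 0 overall charge requires Pd(II). Palladium is a group-10 element; Pd(II) is therefore d⁸. A 4d d⁸ ion has a large crystal-field splitting; square planar leaves the high-energy d_{x²−y²} orbital empty and maximises CFSE. → square planar.
For [AgCl₃(NCS)]³−: Each chloride is −1; each isothiocyanate is −1; balancing the −3 overall charge requires Ag(I). Group 11 minus oxidation state 1 gives a d¹⁰ configuration. A d¹⁰ ion has no crystal-field stabilisation preference between square planar and tetrahedral, so four ligands adopt the sterically favoured tetrahedral geometry. → tetrahedral.

[Pd(acac)₂]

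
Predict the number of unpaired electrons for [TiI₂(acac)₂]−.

Summing ligand charges against the −1 overall charge gives an oxidation state of +3 for titanium.
Group 4 minus oxidation state 3 gives a d¹ configuration.
Counting donor atoms: 2×iodide (monodentate) → 2 donors; 2×acetylacetonate (bidentate) → 4 donors. Coordination number = 6.
In an octahedral field the d¹ configuration is t₂g¹e_g⁰ (only one arrangement possible), giving 1 unpaired electron.

1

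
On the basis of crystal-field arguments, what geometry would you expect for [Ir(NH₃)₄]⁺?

square planar

Ligand charges: ammonia is neutral. With an overall charge of +1 the iridium centre must be in the +1 oxidation state.
Group 9 minus oxidation state 1 gives a d⁸ configuration.
With 4 monodentate ligands the coordination number is 4.
A 5d d⁸ ion has a large crystal-field splitting; square planar leaves the high-energy d_{x²−y²} orbital empty and maximises CFSE.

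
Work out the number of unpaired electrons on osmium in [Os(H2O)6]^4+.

Summing ligand charges against the +4 overall charge gives an oxidation state of +4 for osmium.
Group 8 minus oxidation state 4 gives a d⁴ configuration.
The spin state decides the count: a 5d ion has a large Δₒ and is invariably low-spin.
An octahedral low-spin d⁴ ion is t₂g⁴e_g⁰, giving 2 unpaired electrons.

2 unpaired electrons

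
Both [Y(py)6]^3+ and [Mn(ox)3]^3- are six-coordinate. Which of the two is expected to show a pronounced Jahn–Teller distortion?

[Mn(ox)3]^3-

[Y(py)6]^3+: Pyridine is neutral; balancing the +3 overall charge requires Y(III). Yttrium is a group-3 element; Y(III) is therefore d⁰. The d⁰ configuration leaves the e_g set evenly filled (or empty) — no strong Jahn–Teller driving force.
[Mn(ox)3]^3-: Each oxalate is −2; balancing the −3 overall charge requires Mn(III). Mn sits in group 7, so the d-electron count is 7 − 3 = 4. Oxalate is a weak-field ligand for a first-row metal, so the complex is high-spin. The t₂g³e_g¹ (high-spin) configuration has an unevenly filled e_g set; the Jahn–Teller theorem predicts a tetragonal distortion (typically axial elongation) to lift the degeneracy.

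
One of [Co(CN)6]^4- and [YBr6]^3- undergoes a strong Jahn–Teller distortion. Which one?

[Co(CN)6]^4-

[Co(CN)6]^4-: Ligand charges: each cyanide is −1. With an overall charge of −4 the cobalt centre must be in the +2 oxidation state. Group 9 minus oxidation state 2 gives a d⁷ configuration. Cyanide is a strong-field ligand (high in the spectrochemical series) for a first-row metal, so the complex is low-spin. The t₂g⁶e_g¹ (low-spin) configuration has an unevenly filled e_g set; the Jahn–Teller theorem predicts a tetragonal distortion (typically axial elongation) to lift the degeneracy.
[YBr6]^3-: Each bromide is −1; balancing the −3 overall charge requires Y(III). Yttrium is a group-3 element; Y(III) is therefore d⁰. The d⁰ configuration leaves the e_g set evenly filled (or empty) — no strong Jahn–Teller driving force.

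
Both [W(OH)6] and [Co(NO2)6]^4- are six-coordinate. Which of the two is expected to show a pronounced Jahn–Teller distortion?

[Co(NO2)6]^4-

[W(OH)6]: Ligand charges: each hydroxide is −1. With an overall charge of 0 the tungsten centre must be in the +6 oxidation state. Group 6 minus oxidation state 6 gives a d⁰ configuration. The d⁰ configuration leaves the e_g set evenly filled (or empty) — no strong Jahn–Teller driving force.
[Co(NO2)6]^4-: Summing ligand charges against the −4 overall charge gives an oxidation state of +2 for cobalt. Group 9 minus oxidation state 2 gives a d⁷ configuration. Nitro (N-bound nitrite) is a strong-field ligand (high in the spectrochemical series) for a first-row metal, so the complex is low-spin. The t₂g⁶e_g¹ (low-spin) configuration has an unevenly filled e_g set; the Jahn–Teller theorem predicts a tetragonal distortion (typically axial elongation) to lift the degeneracy.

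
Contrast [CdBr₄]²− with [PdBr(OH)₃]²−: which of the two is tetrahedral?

For [CdBr₄]²−: Ligand charges: each bromide is −1. With an overall charge of −2 the cadmium centre must be in the +2 oxidation state. Cadmium is a group-12 element; Cd(II) is therefore d¹⁰. A d¹⁰ ion has no crystal-field stabilisation preference between square planar and tetrahedral, so four ligands adopt the sterically favoured tetrahedral geometry. → tetrahedral.
For [PdBr(OH)₃]²−: Each bromide is −1; each hydroxide is −1; balancing the −2 overall charge requires Pd(II). Pd sits in group 10, so the d-electron count is 10 − 2 = 8. A 4d d⁸ ion has a large crystal-field splitting; square planar leaves the high-energy d_{x²−y²} orbital empty and maximises CFSE. → square planar.

[CdBr₄]²−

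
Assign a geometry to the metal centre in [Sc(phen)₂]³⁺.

1,10-phenanthroline is neutral; balancing the +3 overall charge requires Sc(III).
Group 3 minus oxidation state 3 gives a d⁰ configuration.
Counting donor atoms: 2×1,10-phenanthroline (bidentate) → 4 donors. Coordination number = 4.
A d⁰ ion has no crystal-field stabilisation preference between square planar and tetrahedral, so four ligands adopt the sterically favoured tetrahedral geometry.

tetrahedral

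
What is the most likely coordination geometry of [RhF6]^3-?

Summing ligand charges against the −3 overall charge gives an oxidation state of +3 for rhodium.
Rh sits in group 9, so the d-electron count is 9 − 3 = 6.
With 6 monodentate ligands the coordination number is 6.
Six donors around a single metal centre give an octahedral coordination sphere.

octahedral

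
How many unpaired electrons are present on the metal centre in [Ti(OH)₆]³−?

Ligand charges: each hydroxide is −1. With an overall charge of −3 the titanium centre must be in the +3 oxidation state.
Ti sits in group 4, so the d-electron count is 4 − 3 = 1.
In an octahedral field the d¹ configuration is t₂g¹e_g⁰ (only one arrangement possible), giving 1 unpaired electron.

1 unpaired electron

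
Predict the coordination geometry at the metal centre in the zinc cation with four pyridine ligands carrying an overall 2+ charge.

tetrahedral

Pyridine is neutral; balancing the +2 overall charge requires Zn(II).
Zinc is a group-12 element; Zn(II) is therefore d¹⁰.
Coordination number: 4.
A d¹⁰ ion has no crystal-field stabilisation preference between square planar and tetrahedral, so four ligands adopt the sterically favoured tetrahedral geometry.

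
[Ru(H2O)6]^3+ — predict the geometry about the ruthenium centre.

Summing ligand charges against the +3 overall charge gives an oxidation state of +3 for ruthenium.
Ruthenium is a group-8 element; Ru(III) is therefore d⁵.
With 6 monodentate ligands the coordination number is 6.
Six donors around a single metal centre give an octahedral coordination sphere.

octahedral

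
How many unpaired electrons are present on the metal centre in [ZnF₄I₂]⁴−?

Ligand charges: each fluoride is −1; each iodide is −1. With an overall charge of −4 the zinc centre must be in the +2 oxidation state.
Zinc is a group-12 element; Zn(II) is therefore d¹⁰.
In an octahedral field the d¹⁰ configuration is t₂g⁶e_g⁴, giving 0 unpaired electrons.

0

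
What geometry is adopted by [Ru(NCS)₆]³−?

octahedral

Summing ligand charges against the −3 overall charge gives an oxidation state of +3 for ruthenium.
Ruthenium is a group-8 element; Ru(III) is therefore d⁵.
Coordination number: 6.
Six donors around a single metal centre give an octahedral coordination sphere.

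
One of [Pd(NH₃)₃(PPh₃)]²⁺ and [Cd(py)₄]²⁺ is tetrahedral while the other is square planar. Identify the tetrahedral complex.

For [Pd(NH₃)₃(PPh₃)]²⁺: Summing ligand charges against the +2 overall charge gives an oxidation state of +2 for palladium. Palladium is a group-10 element; Pd(II) is therefore d⁸. A 4d d⁸ ion has a large crystal-field splitting; square planar leaves the high-energy d_{x²−y²} orbital empty and maximises CFSE. → square planar.
For [Cd(py)₄]²⁺: Summing ligand charges against the +2 overall charge gives an oxidation state of +2 for cadmium. Cadmium is a group-12 element; Cd(II) is therefore d¹⁰. A d¹⁰ ion has no crystal-field stabilisation preference between square planar and tetrahedral, so four ligands adopt the sterically favoured tetrahedral geometry. → tetrahedral.

[Cd(py)₄]²⁺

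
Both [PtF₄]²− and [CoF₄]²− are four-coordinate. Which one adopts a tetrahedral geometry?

[CoF₄]²−

For [PtF₄]²−: Summing ligand charges against the −2 overall charge gives an oxidation state of +2 for platinum. Platinum is a group-10 element; Pt(II) is therefore d⁸. A 5d d⁸ ion has a large crystal-field splitting; square planar leaves the high-energy d_{x²−y²} orbital empty and maximises CFSE. → square planar.
For [CoF₄]²−: Ligand charges: each fluoride is −1. With an overall charge of −2 the cobalt centre must be in the +2 oxidation state. Group 9 minus oxidation state 2 gives a d⁷ configuration. For a high-spin 3d d⁷ ion with weak-field ligands the small Δₜ gives little square-planar CFSE advantage, so four ligands adopt the sterically favoured tetrahedral geometry. → tetrahedral.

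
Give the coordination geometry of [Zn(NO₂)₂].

linear

Summing ligand charges against the 0 overall charge gives an oxidation state of +2 for zinc.
Zinc is a group-12 element; Zn(II) is therefore d¹⁰.
With 2 monodentate ligands the coordination number is 2.
A d¹⁰ ion with only two ligands adopts a linear arrangement (sp hybridisation; no CFSE preference).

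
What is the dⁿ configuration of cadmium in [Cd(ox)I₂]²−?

Summing ligand charges against the −2 overall charge gives an oxidation state of +2 for cadmium.
Group 12 minus oxidation state 2 gives a d¹⁰ configuration.

d¹⁰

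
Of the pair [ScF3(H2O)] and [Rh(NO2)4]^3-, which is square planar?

[Rh(NO2)4]^3-

For [ScF3(H2O)]: Ligand charges: each fluoride is −1; water is neutral. With an overall charge of 0 the scandium centre must be in the +3 oxidation state. Sc sits in group 3, so the d-electron count is 3 − 3 = 0. A d⁰ ion has no crystal-field stabilisation preference between square planar and tetrahedral, so four ligands adopt the sterically favoured tetrahedral geometry. → tetrahedral.
For [Rh(NO2)4]^3-: Ligand charges: each nitro (N-bound nitrite) is −1. With an overall charge of −3 the rhodium centre must be in the +1 oxidation state. Group 9 minus oxidation state 1 gives a d⁸ configuration. A 4d d⁸ ion has a large crystal-field splitting; square planar leaves the high-energy d_{x²−y²} orbital empty and maximises CFSE. → square planar.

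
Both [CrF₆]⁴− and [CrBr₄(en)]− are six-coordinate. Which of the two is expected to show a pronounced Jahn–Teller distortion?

[CrF₆]⁴−: Ligand charges: each fluoride is −1. With an overall charge of −4 the chromium centre must be in the +2 oxidation state. Cr sits in group 6, so the d-electron count is 6 − 2 = 4. Fluoride is a weak-field ligand for a first-row metal, so the complex is high-spin. The t₂g³e_g¹ (high-spin) configuration has an unevenly filled e_g set; the Jahn–Teller theorem predicts a tetragonal distortion (typically axial elongation) to lift the degeneracy.
[CrBr₄(en)]−: Summing ligand charges against the −1 overall charge gives an oxidation state of +3 for chromium. Cr sits in group 6, so the d-electron count is 6 − 3 = 3. The d³ configuration leaves the e_g set evenly filled (or empty) — no strong Jahn–Teller driving force.

[CrF₆]⁴−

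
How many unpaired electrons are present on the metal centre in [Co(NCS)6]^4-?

Ligand charges: each isothiocyanate is −1. With an overall charge of −4 the cobalt centre must be in the +2 oxidation state.
Cobalt is a group-9 element; Co(II) is therefore d⁷.
The spin state decides the count: Isothiocyanate is a weak-field ligand for a first-row metal, so the complex is high-spin.
An octahedral high-spin d⁷ ion is t₂g⁵e_g², giving 3 unpaired electrons.

3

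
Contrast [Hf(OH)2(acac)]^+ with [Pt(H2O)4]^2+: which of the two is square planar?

For [Hf(OH)2(acac)]^+: Summing ligand charges against the +1 overall charge gives an oxidation state of +4 for hafnium. Hafnium is a group-4 element; Hf(IV) is therefore d⁰. A d⁰ ion has no crystal-field stabilisation preference between square planar and tetrahedral, so four ligands adopt the sterically favoured tetrahedral geometry. → tetrahedral.
For [Pt(H2O)4]^2+: Summing ligand charges against the +2 overall charge gives an oxidation state of +2 for platinum. Platinum is a group-10 element; Pt(II) is therefore d⁸. A 5d d⁸ ion has a large crystal-field splitting; square planar leaves the high-energy d_{x²−y²} orbital empty and maximises CFSE. → square planar.

[Pt(H2O)4]^2+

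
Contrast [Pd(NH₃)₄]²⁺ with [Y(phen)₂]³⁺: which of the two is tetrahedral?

[Y(phen)₂]³⁺

For [Pd(NH₃)₄]²⁺: Summing ligand charges against the +2 overall charge gives an oxidation state of +2 for palladium. Pd sits in group 10, so the d-electron count is 10 − 2 = 8. A 4d d⁸ ion has a large crystal-field splitting; square planar leaves the high-energy d_{x²−y²} orbital empty and maximises CFSE. → square planar.
For [Y(phen)₂]³⁺: Ligand charges: 1,10-phenanthroline is neutral. With an overall charge of +3 the yttrium centre must be in the +3 oxidation state. Yttrium is a group-3 element; Y(III) is therefore d⁰. A d⁰ ion has no crystal-field stabilisation preference between square planar and tetrahedral, so four ligands adopt the sterically favoured tetrahedral geometry. → tetrahedral.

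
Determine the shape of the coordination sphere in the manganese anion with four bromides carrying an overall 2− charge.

Ligand charges: each bromide is −1. With an overall charge of −2 the manganese centre must be in the +2 oxidation state.
Manganese is a group-7 element; Mn(II) is therefore d⁵.
Coordination number: 4.
Bromide is a weak-field ligand.
A high-spin d⁵ ion has zero CFSE in either geometry, so four ligands adopt the sterically favoured tetrahedral geometry.

tetrahedral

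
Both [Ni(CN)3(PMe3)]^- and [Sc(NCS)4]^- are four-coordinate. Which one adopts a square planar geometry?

[Ni(CN)3(PMe3)]^-

For [Ni(CN)3(PMe3)]^-: Summing ligand charges against the −1 overall charge gives an oxidation state of +2 for nickel. Nickel is a group-10 element; Ni(II) is therefore d⁸. Cyanide and trimethylphosphine are strong-field ligands (high in the spectrochemical series). A 3d d⁸ ion with strong-field ligands gains enough CFSE to favour square planar over tetrahedral. → square planar.
For [Sc(NCS)4]^-: Ligand charges: each isothiocyanate is −1. With an overall charge of −1 the scandium centre must be in the +3 oxidation state. Scandium is a group-3 element; Sc(III) is therefore d⁰. A d⁰ ion has no crystal-field stabilisation preference between square planar and tetrahedral, so four ligands adopt the sterically favoured tetrahedral geometry. → tetrahedral.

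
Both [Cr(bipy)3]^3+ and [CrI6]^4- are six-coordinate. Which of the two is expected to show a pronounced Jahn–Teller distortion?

[CrI6]^4-

[Cr(bipy)3]^3+: Summing ligand charges against the +3 overall charge gives an oxidation state of +3 for chromium. Group 6 minus oxidation state 3 gives a d³ configuration. The d³ configuration leaves the e_g set evenly filled (or empty) — no strong Jahn–Teller driving force.
[CrI6]^4-: Ligand charges: each iodide is −1. With an overall charge of −4 the chromium centre must be in the +2 oxidation state. Cr sits in group 6, so the d-electron count is 6 − 2 = 4. Iodide is a weak-field ligand for a first-row metal, so the complex is high-spin. The t₂g³e_g¹ (high-spin) configuration has an unevenly filled e_g set; the Jahn–Teller theorem predicts a tetragonal distortion (typically axial elongation) to lift the degeneracy.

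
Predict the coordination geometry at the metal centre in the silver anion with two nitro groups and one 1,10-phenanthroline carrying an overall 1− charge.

tetrahedral

Ligand charges: each nitro (N-bound nitrite) is −1; 1,10-phenanthroline is neutral. With an overall charge of −1 the silver centre must be in the +1 oxidation state.
Ag sits in group 11, so the d-electron count is 11 − 1 = 10.
Counting donor atoms: 2×nitro (N-bound nitrite) (monodentate) → 2 donors; 1×1,10-phenanthroline (bidentate) → 2 donors. Coordination number = 4.
A d¹⁰ ion has no crystal-field stabilisation preference between square planar and tetrahedral, so four ligands adopt the sterically favoured tetrahedral geometry.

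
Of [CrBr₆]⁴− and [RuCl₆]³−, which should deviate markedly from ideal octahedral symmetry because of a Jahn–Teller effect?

[CrBr₆]⁴−

[CrBr₆]⁴−: Ligand charges: each bromide is −1. With an overall charge of −4 the chromium centre must be in the +2 oxidation state. Group 6 minus oxidation state 2 gives a d⁴ configuration. Bromide is a weak-field ligand for a first-row metal, so the complex is high-spin. The t₂g³e_g¹ (high-spin) configuration has an unevenly filled e_g set; the Jahn–Teller theorem predicts a tetragonal distortion (typically axial elongation) to lift the degeneracy.
[RuCl₆]³−: Each chloride is −1; balancing the −3 overall charge requires Ru(III). Group 8 minus oxidation state 3 gives a d⁵ configuration. A 4d ion has a large Δₒ and is invariably low-spin. The d⁵ configuration leaves the e_g set evenly filled (or empty) — no strong Jahn–Teller driving force.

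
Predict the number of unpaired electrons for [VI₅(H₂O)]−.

Each iodide is −1; water is neutral; balancing the −1 overall charge requires V(IV).
Vanadium is a group-5 element; V(IV) is therefore d¹.
In an octahedral field the d¹ configuration is t₂g¹e_g⁰ (only one arrangement possible), giving 1 unpaired electron.

1 unpaired electron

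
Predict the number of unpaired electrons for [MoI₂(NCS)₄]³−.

Ligand charges: each iodide is −1; each isothiocyanate is −1. With an overall charge of −3 the molybdenum centre must be in the +3 oxidation state.
Mo sits in group 6, so the d-electron count is 6 − 3 = 3.
In an octahedral field the d³ configuration is t₂g³e_g⁰ (only one arrangement possible), giving 3 unpaired electrons.

3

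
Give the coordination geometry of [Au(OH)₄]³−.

tetrahedral

Ligand charges: each hydroxide is −1. With an overall charge of −3 the gold centre must be in the +1 oxidation state.
Group 11 minus oxidation state 1 gives a d¹⁰ configuration.
Coordination number: 4.
A d¹⁰ ion has no crystal-field stabilisation preference between square planar and tetrahedral, so four ligands adopt the sterically favoured tetrahedral geometry.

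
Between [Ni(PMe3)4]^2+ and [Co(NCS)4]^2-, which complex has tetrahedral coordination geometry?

[Co(NCS)4]^2-

For [Ni(PMe3)4]^2+: Summing ligand charges against the +2 overall charge gives an oxidation state of +2 for nickel. Ni sits in group 10, so the d-electron count is 10 − 2 = 8. Trimethylphosphine is a strong-field ligand (high in the spectrochemical series). A 3d d⁸ ion with strong-field ligands gains enough CFSE to favour square planar over tetrahedral. → square planar.
For [Co(NCS)4]^2-: Ligand charges: each isothiocyanate is −1. With an overall charge of −2 the cobalt centre must be in the +2 oxidation state. Cobalt is a group-9 element; Co(II) is therefore d⁷. For a high-spin 3d d⁷ ion with weak-field ligands the small Δₜ gives little square-planar CFSE advantage, so four ligands adopt the sterically favoured tetrahedral geometry. → tetrahedral.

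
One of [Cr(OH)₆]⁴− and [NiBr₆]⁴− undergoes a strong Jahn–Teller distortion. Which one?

[Cr(OH)₆]⁴−: Ligand charges: each hydroxide is −1. With an overall charge of −4 the chromium centre must be in the +2 oxidation state. Group 6 minus oxidation state 2 gives a d⁴ configuration. Hydroxide is a weak-field ligand for a first-row metal, so the complex is high-spin. The t₂g³e_g¹ (high-spin) configuration has an unevenly filled e_g set; the Jahn–Teller theorem predicts a tetragonal distortion (typically axial elongation) to lift the degeneracy.
[NiBr₆]⁴−: Each bromide is −1; balancing the −4 overall charge requires Ni(II). Group 10 minus oxidation state 2 gives a d⁸ configuration. The d⁸ configuration leaves the e_g set evenly filled (or empty) — no strong Jahn–Teller driving force.

[Cr(OH)₆]⁴−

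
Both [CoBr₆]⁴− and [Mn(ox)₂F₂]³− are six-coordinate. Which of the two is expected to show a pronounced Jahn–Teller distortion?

[CoBr₆]⁴−: Each bromide is −1; balancing the −4 overall charge requires Co(II). Group 9 minus oxidation state 2 gives a d⁷ configuration. Bromide is a weak-field ligand for a first-row metal, so the complex is high-spin. The d⁷ configuration leaves the e_g set evenly filled (or empty) — no strong Jahn–Teller driving force.
[Mn(ox)₂F₂]³−: Ligand charges: each oxalate is −2; each fluoride is −1. With an overall charge of −3 the manganese centre must be in the +3 oxidation state. Mn sits in group 7, so the d-electron count is 7 − 3 = 4. Fluoride and oxalate are weak-field ligands for a first-row metal, so the complex is high-spin. The t₂g³e_g¹ (high-spin) configuration has an unevenly filled e_g set; the Jahn–Teller theorem predicts a tetragonal distortion (typically axial elongation) to lift the degeneracy.

[Mn(ox)₂F₂]³−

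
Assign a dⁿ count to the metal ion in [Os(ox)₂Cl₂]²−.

d⁴

Summing ligand charges against the −2 overall charge gives an oxidation state of +4 for osmium.
Osmium is a group-8 element; Os(IV) is therefore d⁴.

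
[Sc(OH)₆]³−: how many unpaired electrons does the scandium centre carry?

Ligand charges: each hydroxide is −1. With an overall charge of −3 the scandium centre must be in the +3 oxidation state.
Scandium is a group-3 element; Sc(III) is therefore d⁰.
In an octahedral field the d⁰ configuration is t₂g⁰e_g⁰, giving 0 unpaired electrons.

0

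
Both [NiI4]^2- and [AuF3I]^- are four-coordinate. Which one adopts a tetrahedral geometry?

For [NiI4]^2-: Ligand charges: each iodide is −1. With an overall charge of −2 the nickel centre must be in the +2 oxidation state. Ni sits in group 10, so the d-electron count is 10 − 2 = 8. Iodide is a weak-field ligand. With weak-field ligands the CFSE gain from square planar is small, so a 3d d⁸ ion takes the sterically preferred tetrahedral geometry. → tetrahedral.
For [AuF3I]^-: Summing ligand charges against the −1 overall charge gives an oxidation state of +3 for gold. Group 11 minus oxidation state 3 gives a d⁸ configuration. A 5d d⁸ ion has a large crystal-field splitting; square planar leaves the high-energy d_{x²−y²} orbital empty and maximises CFSE. → square planar.

[NiI4]^2-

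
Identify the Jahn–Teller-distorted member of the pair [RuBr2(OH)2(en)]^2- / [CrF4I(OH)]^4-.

[RuBr2(OH)2(en)]^2-: Each bromide is −1; each hydroxide is −1; ethylenediamine is neutral; balancing the −2 overall charge requires Ru(II). Ru sits in group 8, so the d-electron count is 8 − 2 = 6. A 4d ion has a large Δₒ and is invariably low-spin. The d⁶ configuration leaves the e_g set evenly filled (or empty) — no strong Jahn–Teller driving force.
[CrF4I(OH)]^4-: Each fluoride is −1; each iodide is −1; each hydroxide is −1; balancing the −4 overall charge requires Cr(II). Cr sits in group 6, so the d-electron count is 6 − 2 = 4. Fluoride, hydroxide, and iodide are weak-field ligands for a first-row metal, so the complex is high-spin. The t₂g³e_g¹ (high-spin) configuration has an unevenly filled e_g set; the Jahn–Teller theorem predicts a tetragonal distortion (typically axial elongation) to lift the degeneracy.

[CrF4I(OH)]^4-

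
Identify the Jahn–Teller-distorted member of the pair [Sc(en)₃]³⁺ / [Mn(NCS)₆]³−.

[Mn(NCS)₆]³−

[Sc(en)₃]³⁺: Summing ligand charges against the +3 overall charge gives an oxidation state of +3 for scandium. Sc sits in group 3, so the d-electron count is 3 − 3 = 0. The d⁰ configuration leaves the e_g set evenly filled (or empty) — no strong Jahn–Teller driving force.
[Mn(NCS)₆]³−: Summing ligand charges against the −3 overall charge gives an oxidation state of +3 for manganese. Group 7 minus oxidation state 3 gives a d⁴ configuration. Isothiocyanate is a weak-field ligand for a first-row metal, so the complex is high-spin. The t₂g³e_g¹ (high-spin) configuration has an unevenly filled e_g set; the Jahn–Teller theorem predicts a tetragonal distortion (typically axial elongation) to lift the degeneracy.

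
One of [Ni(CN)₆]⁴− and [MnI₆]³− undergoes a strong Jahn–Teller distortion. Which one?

[Ni(CN)₆]⁴−: Each cyanide is −1; balancing the −4 overall charge requires Ni(II). Group 10 minus oxidation state 2 gives a d⁸ configuration. The d⁸ configuration leaves the e_g set evenly filled (or empty) — no strong Jahn–Teller driving force.
[MnI₆]³−: Ligand charges: each iodide is −1. With an overall charge of −3 the manganese centre must be in the +3 oxidation state. Group 7 minus oxidation state 3 gives a d⁴ configuration. Iodide is a weak-field ligand for a first-row metal, so the complex is high-spin. The t₂g³e_g¹ (high-spin) configuration has an unevenly filled e_g set; the Jahn–Teller theorem predicts a tetragonal distortion (typically axial elongation) to lift the degeneracy.

[MnI₆]³−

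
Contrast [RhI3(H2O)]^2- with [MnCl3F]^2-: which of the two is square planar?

[RhI3(H2O)]^2-

For [RhI3(H2O)]^2-: Summing ligand charges against the −2 overall charge gives an oxidation state of +1 for rhodium. Group 9 minus oxidation state 1 gives a d⁸ configuration. A 4d d⁸ ion has a large crystal-field splitting; square planar leaves the high-energy d_{x²−y²} orbital empty and maximises CFSE. → square planar.
For [MnCl3F]^2-: Each chloride is −1; each fluoride is −1; balancing the −2 overall charge requires Mn(II). Manganese is a group-7 element; Mn(II) is therefore d⁵. A high-spin d⁵ ion has zero CFSE in either geometry, so four ligands adopt the sterically favoured tetrahedral geometry. → tetrahedral.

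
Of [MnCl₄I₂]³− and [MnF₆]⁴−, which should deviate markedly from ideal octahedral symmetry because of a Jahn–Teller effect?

[MnCl₄I₂]³−

[MnCl₄I₂]³−: Ligand charges: each chloride is −1; each iodide is −1. With an overall charge of −3 the manganese centre must be in the +3 oxidation state. Group 7 minus oxidation state 3 gives a d⁴ configuration. Chloride and iodide are weak-field ligands for a first-row metal, so the complex is high-spin. The t₂g³e_g¹ (high-spin) configuration has an unevenly filled e_g set; the Jahn–Teller theorem predicts a tetragonal distortion (typically axial elongation) to lift the degeneracy.
[MnF₆]⁴−: Ligand charges: each fluoride is −1. With an overall charge of −4 the manganese centre must be in the +2 oxidation state. Group 7 minus oxidation state 2 gives a d⁵ configuration. Fluoride is a weak-field ligand for a first-row metal, so the complex is high-spin. The d⁵ configuration leaves the e_g set evenly filled (or empty) — no strong Jahn–Teller driving force.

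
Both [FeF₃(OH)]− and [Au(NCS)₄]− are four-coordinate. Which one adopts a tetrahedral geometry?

For [FeF₃(OH)]−: Ligand charges: each fluoride is −1; each hydroxide is −1. With an overall charge of −1 the iron centre must be in the +3 oxidation state. Fe sits in group 8, so the d-electron count is 8 − 3 = 5. A high-spin d⁵ ion has zero CFSE in either geometry, so four ligands adopt the sterically favoured tetrahedral geometry. → tetrahedral.
For [Au(NCS)₄]−: Each isothiocyanate is −1; balancing the −1 overall charge requires Au(III). Gold is a group-11 element; Au(III) is therefore d⁸. A 5d d⁸ ion has a large crystal-field splitting; square planar leaves the high-energy d_{x²−y²} orbital empty and maximises CFSE. → square planar.

[FeF₃(OH)]−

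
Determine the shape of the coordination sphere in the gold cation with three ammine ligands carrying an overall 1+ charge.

trigonal planar

Summing ligand charges against the +1 overall charge gives an oxidation state of +1 for gold.
Group 11 minus oxidation state 1 gives a d¹⁰ configuration.
Coordination number: 3.
Three ligands around a d¹⁰ centre minimise repulsion in a trigonal-planar arrangement.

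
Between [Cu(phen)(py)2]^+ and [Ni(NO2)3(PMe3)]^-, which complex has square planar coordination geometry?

For [Cu(phen)(py)2]^+: Summing ligand charges against the +1 overall charge gives an oxidation state of +1 for copper. Group 11 minus oxidation state 1 gives a d¹⁰ configuration. A d¹⁰ ion has no crystal-field stabilisation preference between square planar and tetrahedral, so four ligands adopt the sterically favoured tetrahedral geometry. → tetrahedral.
For [Ni(NO2)3(PMe3)]^-: Each nitro (N-bound nitrite) is −1; trimethylphosphine is neutral; balancing the −1 overall charge requires Ni(II). Nickel is a group-10 element; Ni(II) is therefore d⁸. Nitro (N-bound nitrite) and trimethylphosphine are strong-field ligands (high in the spectrochemical series). A 3d d⁸ ion with strong-field ligands gains enough CFSE to favour square planar over tetrahedral. → square planar.

[Ni(NO2)3(PMe3)]^-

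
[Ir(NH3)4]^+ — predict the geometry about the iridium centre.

square planar

Summing ligand charges against the +1 overall charge gives an oxidation state of +1 for iridium.
Iridium is a group-9 element; Ir(I) is therefore d⁸.
Coordination number: 4.
A 5d d⁸ ion has a large crystal-field splitting; square planar leaves the high-energy d_{x²−y²} orbital empty and maximises CFSE.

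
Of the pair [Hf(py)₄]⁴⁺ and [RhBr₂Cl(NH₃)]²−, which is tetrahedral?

[Hf(py)₄]⁴⁺

For [Hf(py)₄]⁴⁺: Ligand charges: pyridine is neutral. With an overall charge of +4 the hafnium centre must be in the +4 oxidation state. Hf sits in group 4, so the d-electron count is 4 − 4 = 0. A d⁰ ion has no crystal-field stabilisation preference between square planar and tetrahedral, so four ligands adopt the sterically favoured tetrahedral geometry. → tetrahedral.
For [RhBr₂Cl(NH₃)]²−: Summing ligand charges against the −2 overall charge gives an oxidation state of +1 for rhodium. Rhodium is a group-9 element; Rh(I) is therefore d⁸. A 4d d⁸ ion has a large crystal-field splitting; square planar leaves the high-energy d_{x²−y²} orbital empty and maximises CFSE. → square planar.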